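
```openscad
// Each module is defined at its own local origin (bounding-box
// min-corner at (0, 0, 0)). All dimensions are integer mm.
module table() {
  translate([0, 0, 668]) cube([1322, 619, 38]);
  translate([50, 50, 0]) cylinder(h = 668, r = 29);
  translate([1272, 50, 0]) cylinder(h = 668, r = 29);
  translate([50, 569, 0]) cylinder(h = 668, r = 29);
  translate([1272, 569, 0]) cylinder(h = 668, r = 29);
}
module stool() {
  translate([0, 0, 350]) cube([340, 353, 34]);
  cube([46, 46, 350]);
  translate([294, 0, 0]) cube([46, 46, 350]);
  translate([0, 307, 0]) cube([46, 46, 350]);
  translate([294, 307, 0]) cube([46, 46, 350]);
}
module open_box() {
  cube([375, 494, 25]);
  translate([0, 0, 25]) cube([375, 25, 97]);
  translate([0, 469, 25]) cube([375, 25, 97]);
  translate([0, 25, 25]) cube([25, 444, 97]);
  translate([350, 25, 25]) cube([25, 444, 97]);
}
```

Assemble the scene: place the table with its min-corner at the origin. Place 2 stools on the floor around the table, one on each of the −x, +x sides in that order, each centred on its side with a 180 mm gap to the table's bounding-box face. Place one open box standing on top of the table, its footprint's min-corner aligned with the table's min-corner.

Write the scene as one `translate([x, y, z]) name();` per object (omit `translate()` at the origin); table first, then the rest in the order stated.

table();
translate([-520, 133, 0]) stool();
translate([1502, 133, 0]) stool();
translate([0, 0, 706]) open_box();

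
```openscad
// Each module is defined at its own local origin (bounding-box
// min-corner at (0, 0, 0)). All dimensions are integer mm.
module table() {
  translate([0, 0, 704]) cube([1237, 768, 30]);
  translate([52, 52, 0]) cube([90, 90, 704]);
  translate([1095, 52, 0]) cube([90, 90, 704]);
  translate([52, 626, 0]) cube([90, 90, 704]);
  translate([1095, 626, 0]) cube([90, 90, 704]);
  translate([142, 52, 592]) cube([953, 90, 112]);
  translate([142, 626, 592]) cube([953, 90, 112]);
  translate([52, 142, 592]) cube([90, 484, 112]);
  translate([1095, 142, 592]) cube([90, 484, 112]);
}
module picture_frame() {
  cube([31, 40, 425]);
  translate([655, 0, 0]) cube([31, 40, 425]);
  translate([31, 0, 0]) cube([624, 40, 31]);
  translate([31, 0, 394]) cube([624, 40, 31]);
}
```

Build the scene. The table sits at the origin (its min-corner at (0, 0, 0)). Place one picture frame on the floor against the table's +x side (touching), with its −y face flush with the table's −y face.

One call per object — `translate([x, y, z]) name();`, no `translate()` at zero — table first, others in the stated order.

table();
translate([1237, 0, 0]) picture_frame();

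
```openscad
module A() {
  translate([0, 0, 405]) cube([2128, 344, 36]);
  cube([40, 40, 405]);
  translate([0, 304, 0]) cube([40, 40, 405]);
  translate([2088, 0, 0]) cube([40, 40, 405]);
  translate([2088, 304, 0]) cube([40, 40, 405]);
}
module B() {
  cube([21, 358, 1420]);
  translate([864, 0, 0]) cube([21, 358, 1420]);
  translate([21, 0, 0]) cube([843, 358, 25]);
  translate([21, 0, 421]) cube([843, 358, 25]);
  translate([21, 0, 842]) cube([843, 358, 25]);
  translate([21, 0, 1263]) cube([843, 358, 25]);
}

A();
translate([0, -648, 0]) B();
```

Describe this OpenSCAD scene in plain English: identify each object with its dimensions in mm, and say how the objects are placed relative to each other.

A is a bench: a 2128×344 mm seat slab, 36 mm thick, top at z = 441 mm, on four 40×40 mm square legs flush with the seat corners and standing on z = 0.

B is a bookshelf 885 mm wide overall, 358 mm deep and 1420 mm tall. The two sides are 21 mm thick vertical panels. 4 horizontal shelves of 25 mm thickness span between the inner faces of the sides; the lowest shelf sits on the floor and shelves are stacked with a clear vertical gap of 396 mm between each pair.

The bookshelf is on the floor beside the bench on its −y side.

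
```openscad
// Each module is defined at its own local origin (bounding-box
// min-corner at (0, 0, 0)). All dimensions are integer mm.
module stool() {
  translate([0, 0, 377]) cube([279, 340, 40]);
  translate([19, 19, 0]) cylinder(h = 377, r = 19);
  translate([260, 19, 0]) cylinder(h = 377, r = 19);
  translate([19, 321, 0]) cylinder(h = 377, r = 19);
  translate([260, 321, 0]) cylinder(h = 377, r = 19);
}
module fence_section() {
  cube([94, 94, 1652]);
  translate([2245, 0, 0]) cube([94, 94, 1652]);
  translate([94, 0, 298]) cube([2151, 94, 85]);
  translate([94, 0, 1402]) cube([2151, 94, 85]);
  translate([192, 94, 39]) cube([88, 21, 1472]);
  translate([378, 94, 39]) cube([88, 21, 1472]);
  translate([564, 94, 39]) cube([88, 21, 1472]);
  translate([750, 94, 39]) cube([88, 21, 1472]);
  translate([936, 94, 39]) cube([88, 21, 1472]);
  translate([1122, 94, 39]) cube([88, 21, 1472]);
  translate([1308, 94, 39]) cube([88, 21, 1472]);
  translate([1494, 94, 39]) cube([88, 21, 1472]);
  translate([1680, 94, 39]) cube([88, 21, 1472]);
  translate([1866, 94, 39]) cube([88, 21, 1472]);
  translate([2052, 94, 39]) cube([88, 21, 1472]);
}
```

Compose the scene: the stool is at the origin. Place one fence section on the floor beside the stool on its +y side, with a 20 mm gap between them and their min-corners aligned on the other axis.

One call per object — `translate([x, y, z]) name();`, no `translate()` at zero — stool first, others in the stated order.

stool();
translate([0, 360, 0]) fence_section();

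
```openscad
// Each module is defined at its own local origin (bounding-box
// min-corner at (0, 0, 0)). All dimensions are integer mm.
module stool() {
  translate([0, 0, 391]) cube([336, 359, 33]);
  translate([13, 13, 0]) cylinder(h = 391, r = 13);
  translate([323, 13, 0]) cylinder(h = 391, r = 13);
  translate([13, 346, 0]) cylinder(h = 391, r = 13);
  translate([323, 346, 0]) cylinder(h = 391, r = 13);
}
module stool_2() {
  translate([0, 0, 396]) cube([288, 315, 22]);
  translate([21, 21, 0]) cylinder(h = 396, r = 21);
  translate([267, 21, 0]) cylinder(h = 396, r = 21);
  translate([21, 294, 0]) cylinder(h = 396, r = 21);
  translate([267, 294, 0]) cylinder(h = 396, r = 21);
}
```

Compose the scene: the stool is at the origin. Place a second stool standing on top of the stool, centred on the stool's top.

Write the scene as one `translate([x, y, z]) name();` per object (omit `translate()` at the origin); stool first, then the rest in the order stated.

stool();
translate([24, 22, 424]) stool_2();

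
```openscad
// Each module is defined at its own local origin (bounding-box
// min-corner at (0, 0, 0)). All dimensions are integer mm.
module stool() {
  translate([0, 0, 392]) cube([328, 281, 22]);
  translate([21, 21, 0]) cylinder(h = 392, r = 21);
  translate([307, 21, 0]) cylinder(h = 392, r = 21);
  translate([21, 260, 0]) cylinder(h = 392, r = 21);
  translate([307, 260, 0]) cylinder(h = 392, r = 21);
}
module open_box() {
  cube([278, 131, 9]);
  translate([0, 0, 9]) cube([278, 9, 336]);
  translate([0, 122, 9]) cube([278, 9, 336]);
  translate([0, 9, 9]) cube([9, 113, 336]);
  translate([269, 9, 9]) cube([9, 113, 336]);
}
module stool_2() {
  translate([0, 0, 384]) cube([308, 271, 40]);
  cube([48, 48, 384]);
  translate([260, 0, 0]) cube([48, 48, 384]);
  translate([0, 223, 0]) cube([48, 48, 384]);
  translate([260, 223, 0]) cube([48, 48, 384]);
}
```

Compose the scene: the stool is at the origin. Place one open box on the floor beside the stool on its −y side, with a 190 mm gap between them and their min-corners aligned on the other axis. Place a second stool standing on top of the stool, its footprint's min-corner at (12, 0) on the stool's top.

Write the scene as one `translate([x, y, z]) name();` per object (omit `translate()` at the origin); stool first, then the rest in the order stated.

stool();
translate([0, -321, 0]) open_box();
translate([12, 0, 414]) stool_2();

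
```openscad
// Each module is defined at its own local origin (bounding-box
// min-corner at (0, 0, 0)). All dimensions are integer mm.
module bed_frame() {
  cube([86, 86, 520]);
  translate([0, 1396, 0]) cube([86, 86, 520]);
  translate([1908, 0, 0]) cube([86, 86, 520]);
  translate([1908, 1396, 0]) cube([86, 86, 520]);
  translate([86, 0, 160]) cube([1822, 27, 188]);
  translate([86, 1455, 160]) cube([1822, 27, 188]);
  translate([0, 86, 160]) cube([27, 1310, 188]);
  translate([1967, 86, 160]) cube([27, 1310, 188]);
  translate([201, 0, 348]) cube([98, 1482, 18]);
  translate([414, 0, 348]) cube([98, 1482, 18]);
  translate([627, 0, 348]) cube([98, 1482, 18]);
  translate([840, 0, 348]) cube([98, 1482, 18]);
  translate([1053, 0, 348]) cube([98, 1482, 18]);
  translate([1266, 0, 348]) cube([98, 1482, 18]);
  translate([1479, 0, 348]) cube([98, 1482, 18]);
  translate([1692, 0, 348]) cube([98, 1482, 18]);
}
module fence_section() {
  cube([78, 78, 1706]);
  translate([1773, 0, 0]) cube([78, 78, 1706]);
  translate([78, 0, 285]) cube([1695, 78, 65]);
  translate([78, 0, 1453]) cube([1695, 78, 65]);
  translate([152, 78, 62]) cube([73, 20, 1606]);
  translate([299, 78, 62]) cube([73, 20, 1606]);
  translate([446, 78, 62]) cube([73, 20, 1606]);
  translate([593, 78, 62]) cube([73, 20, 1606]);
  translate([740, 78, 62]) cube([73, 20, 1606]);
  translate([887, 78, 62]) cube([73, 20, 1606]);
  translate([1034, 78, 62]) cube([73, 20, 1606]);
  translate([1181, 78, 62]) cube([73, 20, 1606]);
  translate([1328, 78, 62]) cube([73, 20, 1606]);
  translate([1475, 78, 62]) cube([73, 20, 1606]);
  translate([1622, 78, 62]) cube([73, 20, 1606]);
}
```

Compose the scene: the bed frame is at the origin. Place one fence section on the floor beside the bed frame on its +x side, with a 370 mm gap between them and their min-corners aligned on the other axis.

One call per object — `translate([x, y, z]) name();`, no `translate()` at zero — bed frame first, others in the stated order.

bed_frame();
translate([2364, 0, 0]) fence_section();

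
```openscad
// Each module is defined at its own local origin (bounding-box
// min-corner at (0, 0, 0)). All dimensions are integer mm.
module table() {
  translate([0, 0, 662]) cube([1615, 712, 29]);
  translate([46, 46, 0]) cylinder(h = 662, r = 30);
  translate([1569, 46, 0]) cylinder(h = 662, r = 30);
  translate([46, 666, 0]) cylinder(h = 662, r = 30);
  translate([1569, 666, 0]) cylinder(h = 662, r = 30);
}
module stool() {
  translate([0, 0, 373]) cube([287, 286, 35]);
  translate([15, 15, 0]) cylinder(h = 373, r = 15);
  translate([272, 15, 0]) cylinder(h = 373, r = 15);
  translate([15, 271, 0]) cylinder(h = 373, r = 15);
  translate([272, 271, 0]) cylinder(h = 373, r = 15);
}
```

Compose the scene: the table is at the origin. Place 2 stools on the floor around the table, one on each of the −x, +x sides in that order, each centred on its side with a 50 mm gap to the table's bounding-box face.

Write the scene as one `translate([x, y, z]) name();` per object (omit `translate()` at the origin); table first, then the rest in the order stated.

table();
translate([-337, 213, 0]) stool();
translate([1665, 213, 0]) stool();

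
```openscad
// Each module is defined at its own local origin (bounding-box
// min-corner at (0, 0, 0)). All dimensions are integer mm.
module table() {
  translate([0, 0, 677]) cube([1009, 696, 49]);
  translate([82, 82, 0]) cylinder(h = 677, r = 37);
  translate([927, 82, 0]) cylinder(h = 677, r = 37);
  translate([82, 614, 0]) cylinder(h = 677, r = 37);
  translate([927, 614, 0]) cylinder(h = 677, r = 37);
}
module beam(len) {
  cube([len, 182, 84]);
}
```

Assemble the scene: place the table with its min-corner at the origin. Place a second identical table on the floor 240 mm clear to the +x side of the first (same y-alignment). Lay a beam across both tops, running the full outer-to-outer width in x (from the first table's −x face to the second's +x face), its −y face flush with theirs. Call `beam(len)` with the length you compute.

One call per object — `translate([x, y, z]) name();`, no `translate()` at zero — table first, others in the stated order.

table();
translate([1249, 0, 0]) table();
translate([0, 0, 726]) beam(2258);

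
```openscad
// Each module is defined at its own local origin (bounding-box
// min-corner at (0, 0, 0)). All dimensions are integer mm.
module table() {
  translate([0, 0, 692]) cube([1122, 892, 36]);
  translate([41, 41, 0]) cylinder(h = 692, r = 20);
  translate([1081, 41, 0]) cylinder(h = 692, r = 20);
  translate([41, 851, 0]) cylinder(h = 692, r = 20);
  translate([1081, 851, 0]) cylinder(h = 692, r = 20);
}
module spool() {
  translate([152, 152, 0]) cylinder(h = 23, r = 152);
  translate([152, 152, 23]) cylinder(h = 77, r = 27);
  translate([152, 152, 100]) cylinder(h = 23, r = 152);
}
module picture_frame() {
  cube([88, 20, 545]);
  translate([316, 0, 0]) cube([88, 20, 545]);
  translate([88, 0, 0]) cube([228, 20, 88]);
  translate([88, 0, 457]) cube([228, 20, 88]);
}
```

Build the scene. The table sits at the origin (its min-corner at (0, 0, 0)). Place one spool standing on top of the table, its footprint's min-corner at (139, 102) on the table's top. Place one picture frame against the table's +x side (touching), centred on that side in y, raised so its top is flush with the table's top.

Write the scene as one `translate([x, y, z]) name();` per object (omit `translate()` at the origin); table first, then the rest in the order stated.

table();
translate([139, 102, 728]) spool();
translate([1122, 436, 183]) picture_frame();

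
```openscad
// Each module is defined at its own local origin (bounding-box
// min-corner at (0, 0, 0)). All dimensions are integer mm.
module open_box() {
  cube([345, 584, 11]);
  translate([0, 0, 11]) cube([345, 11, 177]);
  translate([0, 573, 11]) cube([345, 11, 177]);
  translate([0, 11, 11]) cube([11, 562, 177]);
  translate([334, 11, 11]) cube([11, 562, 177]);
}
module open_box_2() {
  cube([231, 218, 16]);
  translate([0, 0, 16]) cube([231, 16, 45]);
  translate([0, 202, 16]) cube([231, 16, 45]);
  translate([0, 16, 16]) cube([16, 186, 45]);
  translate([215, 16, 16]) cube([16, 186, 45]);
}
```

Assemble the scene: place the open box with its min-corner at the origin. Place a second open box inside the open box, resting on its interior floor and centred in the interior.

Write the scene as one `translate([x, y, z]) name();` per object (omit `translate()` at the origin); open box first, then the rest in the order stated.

open_box();
translate([57, 183, 11]) open_box_2();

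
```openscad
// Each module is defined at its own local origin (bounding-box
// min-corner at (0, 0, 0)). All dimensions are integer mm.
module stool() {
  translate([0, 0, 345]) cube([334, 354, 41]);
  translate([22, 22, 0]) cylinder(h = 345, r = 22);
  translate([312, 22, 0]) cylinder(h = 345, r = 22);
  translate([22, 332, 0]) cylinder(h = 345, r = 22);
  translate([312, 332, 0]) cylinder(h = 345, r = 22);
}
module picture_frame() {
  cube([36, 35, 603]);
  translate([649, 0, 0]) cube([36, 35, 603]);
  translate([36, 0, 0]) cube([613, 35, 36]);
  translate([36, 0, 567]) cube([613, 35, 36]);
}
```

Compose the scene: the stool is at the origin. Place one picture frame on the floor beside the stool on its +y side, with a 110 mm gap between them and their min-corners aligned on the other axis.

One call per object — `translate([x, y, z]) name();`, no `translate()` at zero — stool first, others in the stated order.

stool();
translate([0, 464, 0]) picture_frame();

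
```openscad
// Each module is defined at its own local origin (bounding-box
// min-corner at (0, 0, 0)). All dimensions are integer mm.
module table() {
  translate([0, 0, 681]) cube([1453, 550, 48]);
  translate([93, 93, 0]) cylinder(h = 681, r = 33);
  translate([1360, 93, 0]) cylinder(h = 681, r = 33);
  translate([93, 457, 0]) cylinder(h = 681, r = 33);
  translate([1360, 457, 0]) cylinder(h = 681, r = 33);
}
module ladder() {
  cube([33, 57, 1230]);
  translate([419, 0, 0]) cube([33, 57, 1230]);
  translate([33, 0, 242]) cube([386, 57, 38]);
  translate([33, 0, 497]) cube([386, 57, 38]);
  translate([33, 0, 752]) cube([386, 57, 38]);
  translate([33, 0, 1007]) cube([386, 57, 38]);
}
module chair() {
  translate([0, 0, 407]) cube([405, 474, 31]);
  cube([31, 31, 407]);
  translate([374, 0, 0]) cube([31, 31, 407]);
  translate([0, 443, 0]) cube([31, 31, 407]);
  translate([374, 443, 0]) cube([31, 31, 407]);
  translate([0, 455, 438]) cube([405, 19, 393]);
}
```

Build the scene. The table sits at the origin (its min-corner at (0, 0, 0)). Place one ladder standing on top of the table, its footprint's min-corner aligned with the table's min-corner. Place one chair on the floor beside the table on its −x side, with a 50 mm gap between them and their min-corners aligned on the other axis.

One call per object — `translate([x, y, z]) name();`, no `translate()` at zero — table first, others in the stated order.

table();
translate([0, 0, 729]) ladder();
translate([-455, 0, 0]) chair();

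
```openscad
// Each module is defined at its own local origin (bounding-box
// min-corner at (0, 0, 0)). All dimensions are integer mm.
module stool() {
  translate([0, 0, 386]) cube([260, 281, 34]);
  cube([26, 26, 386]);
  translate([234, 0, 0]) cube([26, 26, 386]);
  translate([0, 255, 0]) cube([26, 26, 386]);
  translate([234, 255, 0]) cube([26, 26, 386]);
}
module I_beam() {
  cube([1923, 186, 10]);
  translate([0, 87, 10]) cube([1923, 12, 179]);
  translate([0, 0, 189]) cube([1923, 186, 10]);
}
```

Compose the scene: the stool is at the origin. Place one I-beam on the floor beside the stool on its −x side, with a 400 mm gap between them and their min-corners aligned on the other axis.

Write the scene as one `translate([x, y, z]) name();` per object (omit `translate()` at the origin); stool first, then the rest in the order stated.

stool();
translate([-2323, 0, 0]) I_beam();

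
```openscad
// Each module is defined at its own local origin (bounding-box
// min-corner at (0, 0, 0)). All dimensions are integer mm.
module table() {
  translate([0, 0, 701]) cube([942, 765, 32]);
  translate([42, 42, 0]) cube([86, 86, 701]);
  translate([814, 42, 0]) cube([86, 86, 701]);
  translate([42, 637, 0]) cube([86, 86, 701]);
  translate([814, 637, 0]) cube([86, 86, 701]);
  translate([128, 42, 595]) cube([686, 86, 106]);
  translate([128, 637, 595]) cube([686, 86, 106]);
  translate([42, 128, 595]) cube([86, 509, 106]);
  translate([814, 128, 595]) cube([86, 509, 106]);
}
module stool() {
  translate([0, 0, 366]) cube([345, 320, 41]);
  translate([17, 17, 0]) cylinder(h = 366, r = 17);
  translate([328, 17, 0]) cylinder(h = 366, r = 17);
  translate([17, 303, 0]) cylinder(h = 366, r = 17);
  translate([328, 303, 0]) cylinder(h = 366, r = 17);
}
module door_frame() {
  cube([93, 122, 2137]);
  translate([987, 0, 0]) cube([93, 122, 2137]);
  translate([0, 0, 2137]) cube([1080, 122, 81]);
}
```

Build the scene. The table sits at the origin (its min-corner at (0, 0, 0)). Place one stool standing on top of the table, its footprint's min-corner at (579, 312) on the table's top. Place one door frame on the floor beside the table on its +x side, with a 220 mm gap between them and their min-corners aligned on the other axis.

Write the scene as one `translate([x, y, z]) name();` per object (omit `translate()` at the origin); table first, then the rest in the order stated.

table();
translate([579, 312, 733]) stool();
translate([1162, 0, 0]) door_frame();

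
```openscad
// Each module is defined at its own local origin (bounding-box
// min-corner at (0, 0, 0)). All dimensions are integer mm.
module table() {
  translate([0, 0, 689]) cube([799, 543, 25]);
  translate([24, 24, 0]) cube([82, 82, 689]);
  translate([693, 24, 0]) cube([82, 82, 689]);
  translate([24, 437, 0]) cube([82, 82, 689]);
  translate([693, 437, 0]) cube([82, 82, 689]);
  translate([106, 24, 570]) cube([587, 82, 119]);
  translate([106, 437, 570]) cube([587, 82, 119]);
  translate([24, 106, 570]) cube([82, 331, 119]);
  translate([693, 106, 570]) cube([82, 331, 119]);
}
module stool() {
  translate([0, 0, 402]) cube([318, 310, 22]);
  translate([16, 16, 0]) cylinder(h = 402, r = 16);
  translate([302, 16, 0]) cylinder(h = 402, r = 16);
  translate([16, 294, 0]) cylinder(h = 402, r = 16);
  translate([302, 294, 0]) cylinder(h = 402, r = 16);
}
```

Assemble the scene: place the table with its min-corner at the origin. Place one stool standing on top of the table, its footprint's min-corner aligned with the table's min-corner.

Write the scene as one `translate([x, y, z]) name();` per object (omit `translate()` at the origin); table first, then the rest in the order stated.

table();
translate([0, 0, 714]) stool();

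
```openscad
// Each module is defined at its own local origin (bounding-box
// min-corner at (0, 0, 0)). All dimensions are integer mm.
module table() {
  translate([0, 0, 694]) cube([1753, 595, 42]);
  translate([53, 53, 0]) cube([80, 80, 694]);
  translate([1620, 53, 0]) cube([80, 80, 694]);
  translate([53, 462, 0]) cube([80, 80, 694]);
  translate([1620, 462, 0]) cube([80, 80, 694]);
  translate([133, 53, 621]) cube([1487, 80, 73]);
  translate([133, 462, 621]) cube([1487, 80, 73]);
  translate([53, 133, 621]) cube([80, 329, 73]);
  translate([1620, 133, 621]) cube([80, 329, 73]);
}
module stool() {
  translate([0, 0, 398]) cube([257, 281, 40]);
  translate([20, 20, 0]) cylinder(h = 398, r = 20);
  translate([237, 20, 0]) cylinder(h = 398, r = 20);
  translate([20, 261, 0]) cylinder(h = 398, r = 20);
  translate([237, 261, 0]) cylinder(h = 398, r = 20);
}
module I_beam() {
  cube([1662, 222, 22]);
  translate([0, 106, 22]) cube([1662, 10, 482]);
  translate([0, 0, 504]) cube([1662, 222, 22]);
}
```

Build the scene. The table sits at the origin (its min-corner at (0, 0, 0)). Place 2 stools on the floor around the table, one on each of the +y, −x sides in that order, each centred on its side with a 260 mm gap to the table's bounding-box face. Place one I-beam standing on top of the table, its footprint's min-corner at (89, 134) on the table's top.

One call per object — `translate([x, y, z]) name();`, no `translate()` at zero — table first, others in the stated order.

table();
translate([748, 855, 0]) stool();
translate([-517, 157, 0]) stool();
translate([89, 134, 736]) I_beam();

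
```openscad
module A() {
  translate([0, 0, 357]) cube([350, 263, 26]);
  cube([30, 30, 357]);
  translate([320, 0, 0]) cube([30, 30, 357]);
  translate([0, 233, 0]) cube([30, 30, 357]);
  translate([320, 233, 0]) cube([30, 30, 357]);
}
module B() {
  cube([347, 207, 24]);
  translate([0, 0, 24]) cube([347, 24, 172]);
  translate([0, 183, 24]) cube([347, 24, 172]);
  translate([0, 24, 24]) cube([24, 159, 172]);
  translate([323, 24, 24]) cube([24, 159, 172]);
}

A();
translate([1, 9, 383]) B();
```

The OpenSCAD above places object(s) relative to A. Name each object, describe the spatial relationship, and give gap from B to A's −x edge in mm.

A is a stool. B is an open box. The open box is on top of the stool. The gap from the open box to the stool's −x edge is 1 mm.

The open box's min-x is at 1; the stool's min-x is 0; gap = 1 mm.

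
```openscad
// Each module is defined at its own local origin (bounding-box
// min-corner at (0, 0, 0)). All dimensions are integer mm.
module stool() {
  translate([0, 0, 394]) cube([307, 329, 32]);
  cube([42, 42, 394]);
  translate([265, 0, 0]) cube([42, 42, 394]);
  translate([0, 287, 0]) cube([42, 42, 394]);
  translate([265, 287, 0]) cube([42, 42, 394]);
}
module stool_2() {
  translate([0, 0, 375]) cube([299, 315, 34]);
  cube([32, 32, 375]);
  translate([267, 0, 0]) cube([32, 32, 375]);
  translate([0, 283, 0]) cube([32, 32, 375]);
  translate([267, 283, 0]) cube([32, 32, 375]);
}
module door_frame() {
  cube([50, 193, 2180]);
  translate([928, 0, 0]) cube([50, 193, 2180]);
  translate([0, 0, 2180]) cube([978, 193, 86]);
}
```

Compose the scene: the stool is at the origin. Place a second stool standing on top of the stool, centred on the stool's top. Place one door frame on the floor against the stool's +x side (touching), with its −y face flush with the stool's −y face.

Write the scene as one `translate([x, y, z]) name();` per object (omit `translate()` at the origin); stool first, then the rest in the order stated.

stool();
translate([4, 7, 426]) stool_2();
translate([307, 0, 0]) door_frame();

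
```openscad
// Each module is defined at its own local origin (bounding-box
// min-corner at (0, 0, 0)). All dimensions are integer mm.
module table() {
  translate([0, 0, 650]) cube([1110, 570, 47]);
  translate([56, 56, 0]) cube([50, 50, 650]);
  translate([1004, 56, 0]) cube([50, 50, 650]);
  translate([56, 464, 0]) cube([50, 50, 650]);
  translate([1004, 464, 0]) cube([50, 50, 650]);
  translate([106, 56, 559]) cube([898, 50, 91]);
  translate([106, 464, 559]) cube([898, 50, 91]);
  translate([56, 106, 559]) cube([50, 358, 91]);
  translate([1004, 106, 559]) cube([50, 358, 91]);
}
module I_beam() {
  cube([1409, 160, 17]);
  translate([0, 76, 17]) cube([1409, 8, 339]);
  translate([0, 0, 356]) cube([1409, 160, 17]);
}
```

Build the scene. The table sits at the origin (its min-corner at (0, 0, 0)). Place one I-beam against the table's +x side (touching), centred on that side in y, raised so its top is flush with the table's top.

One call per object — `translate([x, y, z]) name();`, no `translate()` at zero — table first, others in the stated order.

table();
translate([1110, 205, 324]) I_beam();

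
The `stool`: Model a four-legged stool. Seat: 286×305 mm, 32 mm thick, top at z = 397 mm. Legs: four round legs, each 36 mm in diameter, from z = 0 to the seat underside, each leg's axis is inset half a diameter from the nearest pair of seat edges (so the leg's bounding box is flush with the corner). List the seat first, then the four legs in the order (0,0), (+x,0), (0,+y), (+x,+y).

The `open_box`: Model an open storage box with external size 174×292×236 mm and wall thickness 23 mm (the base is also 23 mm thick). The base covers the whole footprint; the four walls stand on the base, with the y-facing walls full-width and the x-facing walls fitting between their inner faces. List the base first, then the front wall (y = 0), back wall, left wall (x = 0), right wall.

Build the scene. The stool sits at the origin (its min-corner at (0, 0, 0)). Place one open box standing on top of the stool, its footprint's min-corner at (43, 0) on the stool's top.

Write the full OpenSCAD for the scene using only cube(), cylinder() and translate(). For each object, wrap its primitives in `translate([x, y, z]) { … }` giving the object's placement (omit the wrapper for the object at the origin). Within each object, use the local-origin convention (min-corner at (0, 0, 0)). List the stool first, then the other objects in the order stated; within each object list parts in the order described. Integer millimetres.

translate([0, 0, 365]) cube([286, 305, 32]);
translate([18, 18, 0]) cylinder(h = 365, r = 18);
translate([268, 18, 0]) cylinder(h = 365, r = 18);
translate([18, 287, 0]) cylinder(h = 365, r = 18);
translate([268, 287, 0]) cylinder(h = 365, r = 18);
translate([43, 0, 397]) {
  cube([174, 292, 23]);
  translate([0, 0, 23]) cube([174, 23, 213]);
  translate([0, 269, 23]) cube([174, 23, 213]);
  translate([0, 23, 23]) cube([23, 246, 213]);
  translate([151, 23, 23]) cube([23, 246, 213]);
}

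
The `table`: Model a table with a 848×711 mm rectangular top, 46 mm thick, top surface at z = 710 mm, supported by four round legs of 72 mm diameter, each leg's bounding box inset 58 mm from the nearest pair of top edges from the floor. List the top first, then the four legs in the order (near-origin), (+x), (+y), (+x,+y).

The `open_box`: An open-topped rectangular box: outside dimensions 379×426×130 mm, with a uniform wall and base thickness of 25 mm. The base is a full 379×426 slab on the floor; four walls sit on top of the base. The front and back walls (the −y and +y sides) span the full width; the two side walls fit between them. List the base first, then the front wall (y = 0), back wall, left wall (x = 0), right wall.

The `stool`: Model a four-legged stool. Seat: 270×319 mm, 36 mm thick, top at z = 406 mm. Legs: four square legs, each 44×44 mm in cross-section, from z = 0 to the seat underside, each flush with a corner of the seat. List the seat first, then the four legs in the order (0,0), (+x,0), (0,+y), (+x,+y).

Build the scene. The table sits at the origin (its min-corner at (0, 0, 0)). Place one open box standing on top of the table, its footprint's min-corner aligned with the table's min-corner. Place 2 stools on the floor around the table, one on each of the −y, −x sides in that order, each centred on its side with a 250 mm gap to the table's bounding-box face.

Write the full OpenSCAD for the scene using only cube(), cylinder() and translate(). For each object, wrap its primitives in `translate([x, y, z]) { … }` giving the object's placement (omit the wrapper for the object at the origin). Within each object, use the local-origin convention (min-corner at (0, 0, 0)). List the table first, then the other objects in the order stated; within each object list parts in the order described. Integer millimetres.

translate([0, 0, 664]) cube([848, 711, 46]);
translate([94, 94, 0]) cylinder(h = 664, r = 36);
translate([754, 94, 0]) cylinder(h = 664, r = 36);
translate([94, 617, 0]) cylinder(h = 664, r = 36);
translate([754, 617, 0]) cylinder(h = 664, r = 36);
translate([0, 0, 710]) {
  cube([379, 426, 25]);
  translate([0, 0, 25]) cube([379, 25, 105]);
  translate([0, 401, 25]) cube([379, 25, 105]);
  translate([0, 25, 25]) cube([25, 376, 105]);
  translate([354, 25, 25]) cube([25, 376, 105]);
}
translate([289, -569, 0]) {
  translate([0, 0, 370]) cube([270, 319, 36]);
  cube([44, 44, 370]);
  translate([226, 0, 0]) cube([44, 44, 370]);
  translate([0, 275, 0]) cube([44, 44, 370]);
  translate([226, 275, 0]) cube([44, 44, 370]);
}
translate([-520, 196, 0]) {
  translate([0, 0, 370]) cube([270, 319, 36]);
  cube([44, 44, 370]);
  translate([226, 0, 0]) cube([44, 44, 370]);
  translate([0, 275, 0]) cube([44, 44, 370]);
  translate([226, 275, 0]) cube([44, 44, 370]);
}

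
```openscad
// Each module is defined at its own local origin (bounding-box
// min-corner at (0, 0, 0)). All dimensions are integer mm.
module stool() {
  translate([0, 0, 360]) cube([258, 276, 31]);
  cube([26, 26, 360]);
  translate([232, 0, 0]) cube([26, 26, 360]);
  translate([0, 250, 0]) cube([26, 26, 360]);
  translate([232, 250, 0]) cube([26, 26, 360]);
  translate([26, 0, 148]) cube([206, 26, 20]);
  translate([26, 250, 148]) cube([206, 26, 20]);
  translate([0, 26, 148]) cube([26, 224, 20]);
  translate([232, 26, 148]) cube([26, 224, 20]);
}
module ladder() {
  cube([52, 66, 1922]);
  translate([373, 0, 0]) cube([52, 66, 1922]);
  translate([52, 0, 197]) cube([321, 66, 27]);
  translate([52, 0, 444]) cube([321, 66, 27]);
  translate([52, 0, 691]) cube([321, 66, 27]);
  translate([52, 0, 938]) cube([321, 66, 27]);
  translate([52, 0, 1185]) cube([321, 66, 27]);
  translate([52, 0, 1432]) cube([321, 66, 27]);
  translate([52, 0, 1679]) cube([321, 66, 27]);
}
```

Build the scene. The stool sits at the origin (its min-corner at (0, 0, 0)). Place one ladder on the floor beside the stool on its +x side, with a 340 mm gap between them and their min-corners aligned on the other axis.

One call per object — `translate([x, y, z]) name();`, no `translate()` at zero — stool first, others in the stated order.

stool();
translate([598, 0, 0]) ladder();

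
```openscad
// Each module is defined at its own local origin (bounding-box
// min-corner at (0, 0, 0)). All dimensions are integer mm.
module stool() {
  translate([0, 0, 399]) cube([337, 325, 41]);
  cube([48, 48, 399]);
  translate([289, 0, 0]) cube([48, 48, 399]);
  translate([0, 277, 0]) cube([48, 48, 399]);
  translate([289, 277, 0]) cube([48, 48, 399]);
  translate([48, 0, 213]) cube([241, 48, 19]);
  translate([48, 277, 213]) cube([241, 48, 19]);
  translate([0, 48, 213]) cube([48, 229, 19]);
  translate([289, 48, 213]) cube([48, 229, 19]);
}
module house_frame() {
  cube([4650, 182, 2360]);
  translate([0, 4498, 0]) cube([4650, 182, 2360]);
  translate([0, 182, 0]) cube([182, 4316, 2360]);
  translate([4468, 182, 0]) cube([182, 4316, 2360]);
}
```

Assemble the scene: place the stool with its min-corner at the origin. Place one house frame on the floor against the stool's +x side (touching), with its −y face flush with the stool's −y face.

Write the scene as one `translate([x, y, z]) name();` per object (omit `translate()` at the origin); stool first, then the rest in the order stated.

stool();
translate([337, 0, 0]) house_frame();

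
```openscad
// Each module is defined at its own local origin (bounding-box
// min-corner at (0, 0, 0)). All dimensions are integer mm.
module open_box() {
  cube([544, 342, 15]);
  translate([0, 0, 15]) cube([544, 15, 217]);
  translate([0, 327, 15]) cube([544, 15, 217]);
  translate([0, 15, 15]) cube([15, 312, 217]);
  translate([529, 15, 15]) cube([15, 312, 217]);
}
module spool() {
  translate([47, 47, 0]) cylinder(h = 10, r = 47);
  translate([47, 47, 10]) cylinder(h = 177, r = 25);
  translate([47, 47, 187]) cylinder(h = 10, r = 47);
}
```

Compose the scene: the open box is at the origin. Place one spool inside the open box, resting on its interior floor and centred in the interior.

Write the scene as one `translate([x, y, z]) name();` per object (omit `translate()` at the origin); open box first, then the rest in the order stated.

open_box();
translate([225, 124, 15]) spool();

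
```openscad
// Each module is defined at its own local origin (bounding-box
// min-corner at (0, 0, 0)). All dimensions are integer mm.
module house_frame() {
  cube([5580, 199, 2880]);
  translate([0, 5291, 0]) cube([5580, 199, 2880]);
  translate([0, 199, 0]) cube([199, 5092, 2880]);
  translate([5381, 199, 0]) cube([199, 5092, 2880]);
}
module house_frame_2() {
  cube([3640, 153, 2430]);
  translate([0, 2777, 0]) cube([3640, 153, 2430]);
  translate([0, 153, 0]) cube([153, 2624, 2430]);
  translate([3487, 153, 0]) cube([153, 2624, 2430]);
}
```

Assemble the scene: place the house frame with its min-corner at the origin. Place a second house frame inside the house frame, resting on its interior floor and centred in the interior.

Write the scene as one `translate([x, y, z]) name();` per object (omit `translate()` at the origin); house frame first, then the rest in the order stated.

house_frame();
translate([970, 1280, 0]) house_frame_2();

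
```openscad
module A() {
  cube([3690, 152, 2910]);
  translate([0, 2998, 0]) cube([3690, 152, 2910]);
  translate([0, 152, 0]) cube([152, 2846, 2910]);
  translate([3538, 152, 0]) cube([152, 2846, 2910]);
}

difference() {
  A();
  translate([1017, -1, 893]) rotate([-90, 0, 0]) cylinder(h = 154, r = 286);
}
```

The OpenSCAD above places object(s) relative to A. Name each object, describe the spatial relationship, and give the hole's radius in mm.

The subtracted cylinder has r = 286 mm.

A is a house frame. The house frame has a circular hole through its front wall. The hole's radius is 286 mm.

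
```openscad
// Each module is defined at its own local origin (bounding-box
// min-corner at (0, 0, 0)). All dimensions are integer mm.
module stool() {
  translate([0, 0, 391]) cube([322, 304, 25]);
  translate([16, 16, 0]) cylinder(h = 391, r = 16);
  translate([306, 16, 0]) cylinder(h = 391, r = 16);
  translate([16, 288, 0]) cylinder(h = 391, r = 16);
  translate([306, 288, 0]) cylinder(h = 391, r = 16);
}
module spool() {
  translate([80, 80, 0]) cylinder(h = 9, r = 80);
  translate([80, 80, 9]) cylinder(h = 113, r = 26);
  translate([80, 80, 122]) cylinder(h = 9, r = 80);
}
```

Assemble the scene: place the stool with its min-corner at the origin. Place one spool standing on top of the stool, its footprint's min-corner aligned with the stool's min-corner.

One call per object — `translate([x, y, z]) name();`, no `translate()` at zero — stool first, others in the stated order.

stool();
translate([0, 0, 416]) spool();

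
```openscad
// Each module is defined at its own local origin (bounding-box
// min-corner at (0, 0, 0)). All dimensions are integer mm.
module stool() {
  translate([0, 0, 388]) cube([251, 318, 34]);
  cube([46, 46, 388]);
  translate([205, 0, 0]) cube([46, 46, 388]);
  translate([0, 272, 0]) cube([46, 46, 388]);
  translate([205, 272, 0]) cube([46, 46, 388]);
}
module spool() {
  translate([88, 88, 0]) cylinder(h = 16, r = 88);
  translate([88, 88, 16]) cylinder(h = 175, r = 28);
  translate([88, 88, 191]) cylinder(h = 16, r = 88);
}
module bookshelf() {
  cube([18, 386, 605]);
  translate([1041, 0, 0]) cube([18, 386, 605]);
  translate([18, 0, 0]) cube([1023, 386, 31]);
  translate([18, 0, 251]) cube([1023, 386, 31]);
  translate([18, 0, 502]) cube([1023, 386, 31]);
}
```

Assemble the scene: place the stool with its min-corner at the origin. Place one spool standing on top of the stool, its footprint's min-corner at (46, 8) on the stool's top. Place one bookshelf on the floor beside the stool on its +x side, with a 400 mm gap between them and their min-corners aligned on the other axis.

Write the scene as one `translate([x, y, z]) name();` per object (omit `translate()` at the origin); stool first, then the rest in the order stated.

stool();
translate([46, 8, 422]) spool();
translate([651, 0, 0]) bookshelf();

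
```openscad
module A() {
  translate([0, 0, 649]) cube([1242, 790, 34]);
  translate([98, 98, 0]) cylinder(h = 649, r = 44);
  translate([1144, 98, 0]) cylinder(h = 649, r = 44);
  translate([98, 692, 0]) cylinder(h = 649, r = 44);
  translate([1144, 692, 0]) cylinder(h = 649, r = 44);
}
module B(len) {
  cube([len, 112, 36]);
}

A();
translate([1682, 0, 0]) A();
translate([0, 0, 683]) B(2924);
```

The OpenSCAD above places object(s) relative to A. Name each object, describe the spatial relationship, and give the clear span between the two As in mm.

A is a table. B is a beam. A beam spans the tops of two tables. The clear span between the two tables is 440 mm.

Second table starts at x = 1682; first ends at x = 1242; clear span = 1682 − 1242 = 440 mm.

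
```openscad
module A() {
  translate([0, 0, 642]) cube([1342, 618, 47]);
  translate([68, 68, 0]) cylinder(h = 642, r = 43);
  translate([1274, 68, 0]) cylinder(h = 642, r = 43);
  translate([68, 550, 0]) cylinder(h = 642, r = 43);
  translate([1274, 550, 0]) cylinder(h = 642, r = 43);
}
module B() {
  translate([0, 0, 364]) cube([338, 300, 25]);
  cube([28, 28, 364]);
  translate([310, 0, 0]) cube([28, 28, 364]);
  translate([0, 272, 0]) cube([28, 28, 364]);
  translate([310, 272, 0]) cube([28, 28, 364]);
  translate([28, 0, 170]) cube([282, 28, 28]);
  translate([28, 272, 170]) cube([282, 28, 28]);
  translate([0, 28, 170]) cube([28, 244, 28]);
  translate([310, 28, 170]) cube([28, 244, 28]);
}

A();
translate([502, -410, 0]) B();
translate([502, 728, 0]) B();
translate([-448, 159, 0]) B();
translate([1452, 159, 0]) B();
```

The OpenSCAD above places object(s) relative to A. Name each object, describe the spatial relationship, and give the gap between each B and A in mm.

Each stool's nearest face is 110 mm from the table's bounding box.

A is a table. B is a stool. Four stools sit around the table at the −y, +y, −x, +x sides. The gap between each stool and the table is 110 mm.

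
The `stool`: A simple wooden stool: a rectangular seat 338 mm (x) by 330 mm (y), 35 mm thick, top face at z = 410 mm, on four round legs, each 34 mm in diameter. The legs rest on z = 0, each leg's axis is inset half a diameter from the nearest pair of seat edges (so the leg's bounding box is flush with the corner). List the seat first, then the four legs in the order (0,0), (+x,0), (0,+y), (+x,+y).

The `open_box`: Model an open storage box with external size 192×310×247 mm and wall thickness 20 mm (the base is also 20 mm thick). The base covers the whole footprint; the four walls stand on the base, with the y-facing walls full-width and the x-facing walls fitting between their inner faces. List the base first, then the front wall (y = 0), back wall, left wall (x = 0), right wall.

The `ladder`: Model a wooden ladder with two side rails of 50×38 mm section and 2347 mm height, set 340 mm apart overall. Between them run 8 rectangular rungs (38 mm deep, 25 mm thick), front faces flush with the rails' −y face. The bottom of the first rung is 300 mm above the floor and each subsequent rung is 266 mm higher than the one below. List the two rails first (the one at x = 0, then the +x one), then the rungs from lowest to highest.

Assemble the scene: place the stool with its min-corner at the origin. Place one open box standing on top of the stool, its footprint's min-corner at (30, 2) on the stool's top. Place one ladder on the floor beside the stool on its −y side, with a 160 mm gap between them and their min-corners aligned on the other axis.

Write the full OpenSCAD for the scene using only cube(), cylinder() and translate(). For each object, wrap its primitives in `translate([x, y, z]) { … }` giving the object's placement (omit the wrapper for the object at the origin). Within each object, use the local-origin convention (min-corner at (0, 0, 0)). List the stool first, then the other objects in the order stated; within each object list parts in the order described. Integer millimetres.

translate([0, 0, 375]) cube([338, 330, 35]);
translate([17, 17, 0]) cylinder(h = 375, r = 17);
translate([321, 17, 0]) cylinder(h = 375, r = 17);
translate([17, 313, 0]) cylinder(h = 375, r = 17);
translate([321, 313, 0]) cylinder(h = 375, r = 17);
translate([30, 2, 410]) {
  cube([192, 310, 20]);
  translate([0, 0, 20]) cube([192, 20, 227]);
  translate([0, 290, 20]) cube([192, 20, 227]);
  translate([0, 20, 20]) cube([20, 270, 227]);
  translate([172, 20, 20]) cube([20, 270, 227]);
}
translate([0, -198, 0]) {
  cube([50, 38, 2347]);
  translate([290, 0, 0]) cube([50, 38, 2347]);
  translate([50, 0, 300]) cube([240, 38, 25]);
  translate([50, 0, 566]) cube([240, 38, 25]);
  translate([50, 0, 832]) cube([240, 38, 25]);
  translate([50, 0, 1098]) cube([240, 38, 25]);
  translate([50, 0, 1364]) cube([240, 38, 25]);
  translate([50, 0, 1630]) cube([240, 38, 25]);
  translate([50, 0, 1896]) cube([240, 38, 25]);
  translate([50, 0, 2162]) cube([240, 38, 25]);
}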